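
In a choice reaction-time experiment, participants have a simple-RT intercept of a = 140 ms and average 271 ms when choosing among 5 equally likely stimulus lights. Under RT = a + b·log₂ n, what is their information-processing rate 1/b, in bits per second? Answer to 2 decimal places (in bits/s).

Choice component = 271 − 140 = 131 ms over log₂(5) = 2.3219 bits.
b = 131 / 2.3219 = 56.419 ms/bit, so 1/b = 17.725 bits/s.

17.72 bits/s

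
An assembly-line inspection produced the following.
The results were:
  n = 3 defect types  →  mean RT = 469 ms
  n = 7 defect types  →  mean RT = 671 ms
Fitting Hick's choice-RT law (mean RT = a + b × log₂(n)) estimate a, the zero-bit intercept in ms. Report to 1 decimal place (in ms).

207.1 ms

b = (RT₂ − RT₁)/(log₂ n₂ − log₂ n₁) = (671 − 469)/(2.8074 − 1.5850) = 165.250 ms/bit.
a = RT₁ − b·log₂ n₁ = 469 − 165.250 × 1.5850 = 207.085 ms.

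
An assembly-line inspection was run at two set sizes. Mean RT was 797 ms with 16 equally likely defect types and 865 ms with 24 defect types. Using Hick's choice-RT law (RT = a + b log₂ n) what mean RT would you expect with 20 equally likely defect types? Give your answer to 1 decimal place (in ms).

With log₂ n on the abscissa the relation is linear; from the two conditions:
  b = (865 − 797) / (log₂ 24 − log₂ 16) = 68 / (4.5850 − 4) = 116.247 ms/bit
  a = 797 − 116.247 × 4 = 332.013 ms
Then RT(20) = 332.013 + 116.247 × log₂ 20 = 332.013 + 116.247 × 4.3219 ≈ 834.423 ms.

834.4 ms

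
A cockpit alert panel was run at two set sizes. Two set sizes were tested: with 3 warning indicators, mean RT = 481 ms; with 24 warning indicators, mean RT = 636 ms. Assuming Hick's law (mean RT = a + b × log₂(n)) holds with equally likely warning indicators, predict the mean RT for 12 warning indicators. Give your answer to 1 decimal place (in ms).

Fit slope and intercept:
  b = (636 − 481) / (log₂ 24 − log₂ 3) = 155 / (4.5850 − 1.5850) = 51.667 ms/bit
  a = 481 − 51.667 × 1.5850 = 399.110 ms
Then RT(12) = 399.110 + 51.667 × log₂ 12 = 399.110 + 51.667 × 3.5850 ≈ 584.333 ms.

584.3 ms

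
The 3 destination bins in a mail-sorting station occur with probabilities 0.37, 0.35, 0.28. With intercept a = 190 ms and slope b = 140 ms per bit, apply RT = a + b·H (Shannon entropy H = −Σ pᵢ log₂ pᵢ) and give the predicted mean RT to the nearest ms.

411 ms

H = 0.37·log₂(1/0.37) + 0.35·log₂(1/0.35) + 0.28·log₂(1/0.28) = 1.5751 bits.
RT = 190 + 140 × 1.5751 = 410.51 ms.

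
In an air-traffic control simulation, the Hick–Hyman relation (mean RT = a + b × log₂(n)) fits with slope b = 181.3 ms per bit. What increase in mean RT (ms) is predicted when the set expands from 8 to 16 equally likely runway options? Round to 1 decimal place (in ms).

ΔRT = (a + b log₂ n₂) − (a + b log₂ n₁) = b·(log₂ n₂ − log₂ n₁).
log₂(16) − log₂(8) = log₂(16/8) = log₂(2) = 1.
ΔRT = 181.3 × 1.0000 = 181.300 ms.

181.3 ms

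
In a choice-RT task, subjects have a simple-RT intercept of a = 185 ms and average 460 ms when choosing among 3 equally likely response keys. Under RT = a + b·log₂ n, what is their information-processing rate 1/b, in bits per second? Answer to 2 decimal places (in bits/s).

b = (460 − 185)/log₂ 3 = 275/1.5850 = 173.506 ms per bit = 0.17351 s/bit; the reciprocal is 5.764 bits/s.

5.76 bits/s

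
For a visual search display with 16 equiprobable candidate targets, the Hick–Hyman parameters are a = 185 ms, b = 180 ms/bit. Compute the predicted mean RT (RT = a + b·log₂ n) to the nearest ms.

log₂(16) = 4 bits, so RT = 185 + 180 × 4 ≈ 905.000 ms.

905 ms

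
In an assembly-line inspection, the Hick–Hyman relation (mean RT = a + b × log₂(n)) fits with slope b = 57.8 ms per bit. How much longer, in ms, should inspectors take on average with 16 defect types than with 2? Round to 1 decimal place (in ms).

173.4 ms

Only the slope matters, since a is common to both: ΔRT = b·log₂(n₂/n₁).
log₂(16) − log₂(2) = log₂(16/2) = log₂(8) = 3.
ΔRT = 57.8 × 3.0000 = 173.400 ms.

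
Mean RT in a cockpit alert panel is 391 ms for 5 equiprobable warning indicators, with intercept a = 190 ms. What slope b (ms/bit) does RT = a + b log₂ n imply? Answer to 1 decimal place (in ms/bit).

86.6 ms/bit

5 alternatives carry log₂ 5 = 2.3219 bits; the choice cost is 391 − 190 = 201 ms, so b = 201/2.3219 = 86.566 ms/bit.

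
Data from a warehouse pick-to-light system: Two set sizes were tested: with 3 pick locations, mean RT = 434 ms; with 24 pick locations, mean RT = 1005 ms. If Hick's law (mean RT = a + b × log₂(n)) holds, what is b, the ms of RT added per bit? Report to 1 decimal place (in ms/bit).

The slope on a log₂ axis is (1005 − 434) / (4.5850 − 1.5850) = 190.333 ms/bit.

190.3 ms/bit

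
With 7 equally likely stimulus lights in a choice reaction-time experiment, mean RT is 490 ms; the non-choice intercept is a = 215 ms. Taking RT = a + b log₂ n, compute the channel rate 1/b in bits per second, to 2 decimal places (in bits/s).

10.21 bits/s

Choice component = 490 − 215 = 275 ms over log₂(7) = 2.8074 bits.
b = 275 / 2.8074 = 97.957 ms/bit, so 1/b = 10.209 bits/s.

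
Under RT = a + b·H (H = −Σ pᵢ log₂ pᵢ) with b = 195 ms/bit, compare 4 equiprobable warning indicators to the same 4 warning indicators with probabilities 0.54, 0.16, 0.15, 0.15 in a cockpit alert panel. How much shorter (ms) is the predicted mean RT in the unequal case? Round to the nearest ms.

Equiprobable entropy H₀ = log₂ 4 = 2.0000 bits.
Skewed entropy H = −Σ pᵢ log₂ pᵢ = 1.7241 bits.
ΔRT = b·(H₀ − H) = 195 × 0.2759 = 53.79 ms.

54 ms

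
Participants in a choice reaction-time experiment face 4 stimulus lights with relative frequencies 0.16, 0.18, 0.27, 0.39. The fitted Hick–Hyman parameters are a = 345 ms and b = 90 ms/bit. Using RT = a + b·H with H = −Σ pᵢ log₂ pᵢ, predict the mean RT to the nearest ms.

Entropy contributions −pᵢ log₂ pᵢ: 0.4230, 0.4453, 0.5100, 0.5298; sum H = 1.9081 bits.
RT = a + bH = 345 + 90·1.9081 = 516.73 ms.

517 ms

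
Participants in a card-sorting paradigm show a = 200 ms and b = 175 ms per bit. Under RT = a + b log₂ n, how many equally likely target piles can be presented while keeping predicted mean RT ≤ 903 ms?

16

175·log₂ n ≤ 903 − 200 = 703, giving log₂ n ≤ 4.0171 and n ≤ 16.191. The largest whole number is 16.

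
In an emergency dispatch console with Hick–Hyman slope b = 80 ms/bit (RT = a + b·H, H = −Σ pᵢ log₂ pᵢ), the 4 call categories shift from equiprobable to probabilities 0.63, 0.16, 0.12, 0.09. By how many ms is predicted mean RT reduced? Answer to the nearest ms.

Equiprobable entropy H₀ = log₂ 4 = 2.0000 bits.
Skewed entropy H = −Σ pᵢ log₂ pᵢ = 1.5227 bits.
ΔRT = b·(H₀ − H) = 80 × 0.4773 = 38.19 ms.

38 ms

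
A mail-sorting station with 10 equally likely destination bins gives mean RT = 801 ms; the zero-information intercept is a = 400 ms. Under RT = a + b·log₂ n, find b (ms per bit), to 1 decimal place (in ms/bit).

120.7 ms/bit

log₂(10) = 3.3219 bits.
b = (RT − a)/log₂ n = (801 − 400) / 3.3219 = 120.713 ms/bit.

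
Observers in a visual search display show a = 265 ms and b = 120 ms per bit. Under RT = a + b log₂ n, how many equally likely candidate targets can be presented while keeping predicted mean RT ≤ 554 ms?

5

120·log₂ n ≤ 554 − 265 = 289, giving log₂ n ≤ 2.4083 and n ≤ 5.309. The largest whole number is 5.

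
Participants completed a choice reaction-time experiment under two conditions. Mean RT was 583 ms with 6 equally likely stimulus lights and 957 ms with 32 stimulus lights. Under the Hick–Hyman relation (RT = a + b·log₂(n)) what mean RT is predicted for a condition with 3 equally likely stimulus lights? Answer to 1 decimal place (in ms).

Solve the two-equation system in a and b:
  b = (957 − 583) / (log₂ 32 − log₂ 6) = 374 / (5 − 2.5850) = 154.863 ms/bit
  a = 583 − 154.863 × 2.5850 = 182.685 ms
Then RT(3) = 182.685 + 154.863 × log₂ 3 = 182.685 + 154.863 × 1.5850 ≈ 428.137 ms.

428.1 ms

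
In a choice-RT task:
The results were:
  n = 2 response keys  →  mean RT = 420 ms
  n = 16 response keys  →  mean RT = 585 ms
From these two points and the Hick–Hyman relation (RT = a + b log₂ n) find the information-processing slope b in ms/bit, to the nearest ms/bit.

b = (RT₂ − RT₁)/(log₂ n₂ − log₂ n₁) = (585 − 420)/(4 − 1) = 55 ms/bit.

55 ms/bit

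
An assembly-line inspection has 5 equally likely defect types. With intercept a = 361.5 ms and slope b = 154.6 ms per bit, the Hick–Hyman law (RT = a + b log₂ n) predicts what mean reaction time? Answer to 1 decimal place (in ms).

log₂(5) = 2.3219 bits, so RT = 361.5 + 154.6 × 2.3219 ≈ 720.470 ms.

720.5 ms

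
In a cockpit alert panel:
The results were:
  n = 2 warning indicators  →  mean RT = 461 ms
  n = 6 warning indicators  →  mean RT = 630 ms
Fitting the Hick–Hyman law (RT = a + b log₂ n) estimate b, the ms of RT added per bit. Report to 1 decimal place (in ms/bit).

The slope on a log₂ axis is (630 − 461) / (2.5850 − 1) = 106.627 ms/bit.

106.6 ms/bit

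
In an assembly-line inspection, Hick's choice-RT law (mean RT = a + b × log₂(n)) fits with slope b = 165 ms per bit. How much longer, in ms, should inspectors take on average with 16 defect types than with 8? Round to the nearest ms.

Only the slope matters, since a is common to both: ΔRT = b·log₂(n₂/n₁).
log₂(16) − log₂(8) = log₂(16/8) = log₂(2) = 1.
ΔRT = 165 × 1.0000 = 165.000 ms.

165 ms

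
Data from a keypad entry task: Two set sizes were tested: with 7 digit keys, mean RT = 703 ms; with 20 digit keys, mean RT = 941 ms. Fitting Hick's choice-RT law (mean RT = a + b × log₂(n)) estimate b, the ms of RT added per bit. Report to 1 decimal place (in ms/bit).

The slope on a log₂ axis is (941 − 703) / (4.3219 − 2.8074) = 157.140 ms/bit.

157.1 ms/bit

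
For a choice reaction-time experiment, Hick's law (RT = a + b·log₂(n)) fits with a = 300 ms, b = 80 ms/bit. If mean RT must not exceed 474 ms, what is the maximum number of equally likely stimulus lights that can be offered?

4

Set 300 + 80·log₂ n ≤ 474 → log₂ n ≤ (474 − 300)/80 = 2.1750.
So n ≤ 2^2.1750 = 4.516; the largest integer n is 4.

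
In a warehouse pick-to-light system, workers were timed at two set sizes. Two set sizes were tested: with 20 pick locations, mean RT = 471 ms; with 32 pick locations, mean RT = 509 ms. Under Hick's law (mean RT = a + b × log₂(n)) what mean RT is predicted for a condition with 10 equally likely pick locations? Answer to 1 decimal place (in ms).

Solve the two-equation system in a and b:
  b = (509 − 471) / (log₂ 32 − log₂ 20) = 38 / (5 − 4.3219) = 56.041 ms/bit
  a = 471 − 56.041 × 4.3219 = 228.794 ms
Then RT(10) = 228.794 + 56.041 × log₂ 10 = 228.794 + 56.041 × 3.3219 ≈ 414.959 ms.

415.0 ms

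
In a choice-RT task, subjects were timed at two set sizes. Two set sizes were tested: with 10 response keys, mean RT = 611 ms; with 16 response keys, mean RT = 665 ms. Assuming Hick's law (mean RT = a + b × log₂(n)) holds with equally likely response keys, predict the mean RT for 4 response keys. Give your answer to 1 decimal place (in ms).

RT is linear in log₂ n, so two points fix the line:
  b = (665 − 611) / (log₂ 16 − log₂ 10) = 54 / (4 − 3.3219) = 79.638 ms/bit
  a = 611 − 79.638 × 3.3219 = 346.450 ms
Then RT(4) = 346.450 + 79.638 × log₂ 4 = 346.450 + 79.638 × 2 ≈ 505.725 ms.

505.7 ms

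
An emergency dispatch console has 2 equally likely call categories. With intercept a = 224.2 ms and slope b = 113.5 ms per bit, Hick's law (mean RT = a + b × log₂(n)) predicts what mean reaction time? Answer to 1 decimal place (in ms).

log₂(2) = 1 bits, so RT = 224.2 + 113.5 × 1 ≈ 337.700 ms.

337.7 ms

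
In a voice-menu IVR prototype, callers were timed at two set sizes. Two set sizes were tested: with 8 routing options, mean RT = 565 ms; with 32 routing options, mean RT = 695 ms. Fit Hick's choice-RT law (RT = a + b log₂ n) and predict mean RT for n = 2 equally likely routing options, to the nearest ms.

Fit slope and intercept:
  b = (695 − 565) / (log₂ 32 − log₂ 8) = 130 / (5 − 3) = 65 ms/bit
  a = 565 − 65 × 3 = 370 ms
Then RT(2) = 370 + 65 × log₂ 2 = 370 + 65 × 1 ≈ 435.000 ms.

435 ms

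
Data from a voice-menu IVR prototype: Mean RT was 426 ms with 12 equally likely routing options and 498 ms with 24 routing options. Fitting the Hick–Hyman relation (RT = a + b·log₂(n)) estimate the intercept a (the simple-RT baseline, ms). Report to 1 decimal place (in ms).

Slope: b = (498 − 426) / (log₂ 24 − log₂ 12) = 72/1.0000 = 72.000 ms/bit.
a = RT₁ − b·log₂ n₁ = 426 − 72.000 × 3.5850 = 167.883 ms.

167.9 ms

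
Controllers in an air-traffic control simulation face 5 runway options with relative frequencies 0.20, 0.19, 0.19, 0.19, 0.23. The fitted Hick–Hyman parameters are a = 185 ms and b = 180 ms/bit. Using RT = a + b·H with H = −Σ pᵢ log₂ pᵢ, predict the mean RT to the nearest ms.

Entropy contributions −pᵢ log₂ pᵢ: 0.4644, 0.4552, 0.4552, 0.4552, 0.4877; sum H = 2.3177 bits.
RT = a + bH = 185 + 180·2.3177 = 602.19 ms.

602 ms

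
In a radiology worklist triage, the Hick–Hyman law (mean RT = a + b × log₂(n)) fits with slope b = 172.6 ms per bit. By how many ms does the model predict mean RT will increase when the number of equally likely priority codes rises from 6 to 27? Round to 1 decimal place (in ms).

374.5 ms

Only the slope matters, since a is common to both: ΔRT = b·log₂(n₂/n₁).
log₂(27) − log₂(6) = 4.7549 − 2.5850 = 2.1699.
ΔRT = 172.6 × 2.1699 = 374.529 ms.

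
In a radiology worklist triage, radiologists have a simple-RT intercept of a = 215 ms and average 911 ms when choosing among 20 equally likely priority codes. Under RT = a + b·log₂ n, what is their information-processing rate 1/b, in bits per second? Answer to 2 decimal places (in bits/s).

Choice component = 911 − 215 = 696 ms over log₂(20) = 4.3219 bits.
b = 696 / 4.3219 = 161.039 ms/bit, so 1/b = 6.210 bits/s.

6.21 bits/s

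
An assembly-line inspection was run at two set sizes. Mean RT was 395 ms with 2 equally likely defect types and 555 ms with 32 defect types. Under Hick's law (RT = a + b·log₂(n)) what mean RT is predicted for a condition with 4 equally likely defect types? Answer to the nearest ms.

RT is linear in log₂ n, so two points fix the line:
  b = (555 − 395) / (log₂ 32 − log₂ 2) = 160 / (5 − 1) = 40 ms/bit
  a = 395 − 40 × 1 = 355 ms
Then RT(4) = 355 + 40 × log₂ 4 = 355 + 40 × 2 ≈ 435.000 ms.

435 ms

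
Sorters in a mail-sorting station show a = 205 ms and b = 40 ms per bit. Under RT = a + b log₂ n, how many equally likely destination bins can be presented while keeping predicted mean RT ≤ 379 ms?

40·log₂ n ≤ 379 − 205 = 174, giving log₂ n ≤ 4.3500 and n ≤ 20.393. The largest whole number is 20.

20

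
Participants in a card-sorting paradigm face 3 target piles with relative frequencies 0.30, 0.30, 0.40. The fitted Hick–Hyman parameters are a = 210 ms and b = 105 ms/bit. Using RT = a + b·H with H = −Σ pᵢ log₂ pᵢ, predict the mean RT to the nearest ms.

H = 0.30·log₂(1/0.30) + 0.30·log₂(1/0.30) + 0.40·log₂(1/0.40) = 1.5710 bits.
RT = 210 + 105 × 1.5710 = 374.95 ms.

375 ms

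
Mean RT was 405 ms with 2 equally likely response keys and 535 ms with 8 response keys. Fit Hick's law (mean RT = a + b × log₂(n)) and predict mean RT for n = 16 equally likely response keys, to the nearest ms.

600 ms

With log₂ n on the abscissa the relation is linear; from the two conditions:
  b = (535 − 405) / (log₂ 8 − log₂ 2) = 130 / (3 − 1) = 65 ms/bit
  a = 405 − 65 × 1 = 340 ms
Then RT(16) = 340 + 65 × log₂ 16 = 340 + 65 × 4 ≈ 600.000 ms.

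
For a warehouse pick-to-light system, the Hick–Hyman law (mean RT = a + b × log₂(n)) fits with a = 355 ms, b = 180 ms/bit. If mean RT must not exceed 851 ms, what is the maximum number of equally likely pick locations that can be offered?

Information budget: (851 − 355)/180 = 2.7556 bits, so n ≤ 2^2.7556 = 6.753 → at most 6.

6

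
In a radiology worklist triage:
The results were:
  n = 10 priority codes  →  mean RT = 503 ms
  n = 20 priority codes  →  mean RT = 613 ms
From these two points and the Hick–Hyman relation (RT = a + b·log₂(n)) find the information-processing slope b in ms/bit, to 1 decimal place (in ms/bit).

110.0 ms/bit

Slope: b = (613 − 503) / (log₂ 20 − log₂ 10) = 110/1.0000 = 110.000 ms/bit.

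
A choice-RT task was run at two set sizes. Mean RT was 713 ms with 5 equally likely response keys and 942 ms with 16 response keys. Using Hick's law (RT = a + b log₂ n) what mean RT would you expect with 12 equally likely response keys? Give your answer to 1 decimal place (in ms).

Solve the two-equation system in a and b:
  b = (942 − 713) / (log₂ 16 − log₂ 5) = 229 / (4 − 2.3219) = 136.466 ms/bit
  a = 713 − 136.466 × 2.3219 = 396.135 ms
Then RT(12) = 396.135 + 136.466 × log₂ 12 = 396.135 + 136.466 × 3.5850 ≈ 885.361 ms.

885.4 ms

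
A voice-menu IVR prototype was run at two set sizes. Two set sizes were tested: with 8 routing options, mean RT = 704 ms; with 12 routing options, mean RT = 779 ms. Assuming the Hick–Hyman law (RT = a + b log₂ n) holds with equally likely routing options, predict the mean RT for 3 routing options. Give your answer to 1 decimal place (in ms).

RT is linear in log₂ n, so two points fix the line:
  b = (779 − 704) / (log₂ 12 − log₂ 8) = 75 / (3.5850 − 3) = 128.213 ms/bit
  a = 704 − 128.213 × 3 = 319.360 ms
Then RT(3) = 319.360 + 128.213 × log₂ 3 = 319.360 + 128.213 × 1.5850 ≈ 522.573 ms.

522.6 ms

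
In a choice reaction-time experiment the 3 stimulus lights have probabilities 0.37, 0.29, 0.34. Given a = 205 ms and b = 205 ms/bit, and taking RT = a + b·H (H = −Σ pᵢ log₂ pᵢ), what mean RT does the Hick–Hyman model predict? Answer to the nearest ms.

528 ms

H = 0.37·log₂(1/0.37) + 0.29·log₂(1/0.29) + 0.34·log₂(1/0.34) = 1.5778 bits.
RT = 205 + 205 × 1.5778 = 528.45 ms.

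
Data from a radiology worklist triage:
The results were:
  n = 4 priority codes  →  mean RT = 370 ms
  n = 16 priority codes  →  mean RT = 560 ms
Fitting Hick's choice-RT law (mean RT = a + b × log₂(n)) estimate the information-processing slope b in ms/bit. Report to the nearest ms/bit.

95 ms/bit

Slope: b = (560 − 370) / (log₂ 16 − log₂ 4) = 190/2.0000 = 95 ms/bit.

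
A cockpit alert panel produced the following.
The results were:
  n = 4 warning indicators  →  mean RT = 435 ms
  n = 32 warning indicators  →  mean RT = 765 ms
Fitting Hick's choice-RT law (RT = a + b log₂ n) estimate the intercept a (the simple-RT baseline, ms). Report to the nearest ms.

The slope on a log₂ axis is (765 − 435) / (5 − 2) = 110 ms/bit.
Intercept: a = 435 − 110·log₂(4) = 215.000 ms.

215 ms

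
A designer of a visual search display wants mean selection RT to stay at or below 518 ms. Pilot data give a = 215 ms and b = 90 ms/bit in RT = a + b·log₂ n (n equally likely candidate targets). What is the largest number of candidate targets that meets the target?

Information budget: (518 − 215)/90 = 3.3667 bits, so n ≤ 2^3.3667 = 10.315 → at most 10.

10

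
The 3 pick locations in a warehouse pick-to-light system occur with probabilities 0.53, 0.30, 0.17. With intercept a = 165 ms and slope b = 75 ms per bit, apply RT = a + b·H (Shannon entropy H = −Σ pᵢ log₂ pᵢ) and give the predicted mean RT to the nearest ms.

273 ms

H = 0.53·log₂(1/0.53) + 0.30·log₂(1/0.30) + 0.17·log₂(1/0.17) = 1.4411 bits.
RT = 165 + 75 × 1.4411 = 273.08 ms.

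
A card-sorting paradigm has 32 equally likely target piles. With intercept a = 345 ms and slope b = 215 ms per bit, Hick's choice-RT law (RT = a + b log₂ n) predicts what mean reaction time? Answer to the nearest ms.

log₂(32) = 5 bits, so RT = 345 + 215 × 5 ≈ 1420.000 ms.

1420 ms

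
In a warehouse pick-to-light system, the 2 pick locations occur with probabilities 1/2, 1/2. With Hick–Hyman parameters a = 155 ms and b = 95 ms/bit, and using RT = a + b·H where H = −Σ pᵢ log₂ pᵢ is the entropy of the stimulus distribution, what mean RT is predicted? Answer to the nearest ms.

250 ms

Each term −pᵢ log₂ pᵢ: 0.5·1 + 0.5·1; summed, H = 1.000 bits.
Mean RT = a + bH = 155 + 95·1.000 = 250.00 ms.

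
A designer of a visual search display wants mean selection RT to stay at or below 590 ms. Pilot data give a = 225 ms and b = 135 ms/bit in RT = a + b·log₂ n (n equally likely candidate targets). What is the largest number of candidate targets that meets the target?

Information budget: (590 − 225)/135 = 2.7037 bits, so n ≤ 2^2.7037 = 6.515 → at most 6.

6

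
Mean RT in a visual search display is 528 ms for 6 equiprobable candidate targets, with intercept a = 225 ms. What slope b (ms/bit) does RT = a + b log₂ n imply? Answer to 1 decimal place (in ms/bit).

b = (528 − 225) / log₂(6) = 303 / 2.5850 = 117.216 ms/bit.

117.2 ms/bit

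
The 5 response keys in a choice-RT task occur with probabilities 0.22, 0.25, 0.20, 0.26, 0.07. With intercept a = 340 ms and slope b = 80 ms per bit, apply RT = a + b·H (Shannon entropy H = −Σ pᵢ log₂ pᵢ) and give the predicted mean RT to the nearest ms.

518 ms

Entropy contributions −pᵢ log₂ pᵢ: 0.4806, 0.5000, 0.4644, 0.5053, 0.2686; sum H = 2.2188 bits.
RT = a + bH = 340 + 80·2.2188 = 517.50 ms.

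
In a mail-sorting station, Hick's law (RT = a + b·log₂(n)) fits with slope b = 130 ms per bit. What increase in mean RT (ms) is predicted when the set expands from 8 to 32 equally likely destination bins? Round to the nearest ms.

Only the slope matters, since a is common to both: ΔRT = b·log₂(n₂/n₁).
log₂(32) − log₂(8) = log₂(32/8) = log₂(4) = 2.
ΔRT = 130 × 2.0000 = 260.000 ms.

260 ms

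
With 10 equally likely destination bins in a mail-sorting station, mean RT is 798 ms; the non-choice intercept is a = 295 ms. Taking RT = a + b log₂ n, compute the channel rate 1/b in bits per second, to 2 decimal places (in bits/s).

6.60 bits/s

Choice component = 798 − 295 = 503 ms over log₂(10) = 3.3219 bits.
b = 503 / 3.3219 = 151.418 ms/bit, so 1/b = 6.604 bits/s.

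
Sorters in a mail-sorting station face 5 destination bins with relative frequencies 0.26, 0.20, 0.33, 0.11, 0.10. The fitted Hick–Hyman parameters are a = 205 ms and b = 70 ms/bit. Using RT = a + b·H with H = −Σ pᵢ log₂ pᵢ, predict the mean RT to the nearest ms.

H = 0.26·log₂(1/0.26) + 0.20·log₂(1/0.20) + 0.33·log₂(1/0.33) + 0.11·log₂(1/0.11) + 0.10·log₂(1/0.10) = 2.1800 bits.
RT = 205 + 70 × 2.1800 = 357.60 ms.

358 ms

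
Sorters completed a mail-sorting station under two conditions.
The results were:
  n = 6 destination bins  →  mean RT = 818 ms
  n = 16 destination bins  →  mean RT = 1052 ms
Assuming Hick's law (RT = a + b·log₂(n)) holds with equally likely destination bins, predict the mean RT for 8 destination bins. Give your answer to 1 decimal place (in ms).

886.6 ms

With log₂ n on the abscissa the relation is linear; from the two conditions:
  b = (1052 − 818) / (log₂ 16 − log₂ 6) = 234 / (4 − 2.5850) = 165.367 ms/bit
  a = 818 − 165.367 × 2.5850 = 390.533 ms
Then RT(8) = 390.533 + 165.367 × log₂ 8 = 390.533 + 165.367 × 3 ≈ 886.633 ms.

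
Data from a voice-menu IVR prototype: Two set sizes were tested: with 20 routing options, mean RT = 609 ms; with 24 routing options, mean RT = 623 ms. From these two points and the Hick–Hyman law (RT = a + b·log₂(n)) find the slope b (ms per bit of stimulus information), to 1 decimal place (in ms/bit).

Slope: b = (623 − 609) / (log₂ 24 − log₂ 20) = 14/0.2630 = 53.225 ms/bit.

53.2 ms/bit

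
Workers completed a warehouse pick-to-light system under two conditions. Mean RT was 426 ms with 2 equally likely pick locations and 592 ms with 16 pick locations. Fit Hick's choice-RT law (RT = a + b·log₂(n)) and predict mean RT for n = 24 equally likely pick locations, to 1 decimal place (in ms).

624.4 ms

Fit slope and intercept:
  b = (592 − 426) / (log₂ 16 − log₂ 2) = 166 / (4 − 1) = 55.333 ms/bit
  a = 426 − 55.333 × 1 = 370.667 ms
Then RT(24) = 370.667 + 55.333 × log₂ 24 = 370.667 + 55.333 × 4.5850 ≈ 624.368 ms.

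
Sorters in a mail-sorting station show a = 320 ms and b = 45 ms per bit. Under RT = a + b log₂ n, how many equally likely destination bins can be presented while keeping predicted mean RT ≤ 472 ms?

10

45·log₂ n ≤ 472 − 320 = 152, giving log₂ n ≤ 3.3778 and n ≤ 10.395. The largest whole number is 10.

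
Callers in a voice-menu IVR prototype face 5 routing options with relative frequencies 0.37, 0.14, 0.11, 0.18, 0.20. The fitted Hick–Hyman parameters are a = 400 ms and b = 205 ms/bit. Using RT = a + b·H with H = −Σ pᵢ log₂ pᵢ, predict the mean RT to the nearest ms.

Entropy contributions −pᵢ log₂ pᵢ: 0.5307, 0.3971, 0.3503, 0.4453, 0.4644; sum H = 2.1878 bits.
RT = a + bH = 400 + 205·2.1878 = 848.50 ms.

849 ms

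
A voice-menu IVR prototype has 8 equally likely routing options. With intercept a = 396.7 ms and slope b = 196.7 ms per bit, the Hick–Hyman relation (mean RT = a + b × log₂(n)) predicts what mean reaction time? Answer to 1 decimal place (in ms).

986.8 ms

log₂(8) = 3 bits, so RT = 396.7 + 196.7 × 3 ≈ 986.800 ms.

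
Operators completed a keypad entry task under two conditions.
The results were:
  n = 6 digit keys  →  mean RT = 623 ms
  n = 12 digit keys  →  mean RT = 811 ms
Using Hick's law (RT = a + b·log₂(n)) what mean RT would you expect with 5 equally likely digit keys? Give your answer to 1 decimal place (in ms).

Fit slope and intercept:
  b = (811 − 623) / (log₂ 12 − log₂ 6) = 188 / (3.5850 − 2.5850) = 188.000 ms/bit
  a = 623 − 188.000 × 2.5850 = 137.027 ms
Then RT(5) = 137.027 + 188.000 × log₂ 5 = 137.027 + 188.000 × 2.3219 ≈ 573.550 ms.

573.5 ms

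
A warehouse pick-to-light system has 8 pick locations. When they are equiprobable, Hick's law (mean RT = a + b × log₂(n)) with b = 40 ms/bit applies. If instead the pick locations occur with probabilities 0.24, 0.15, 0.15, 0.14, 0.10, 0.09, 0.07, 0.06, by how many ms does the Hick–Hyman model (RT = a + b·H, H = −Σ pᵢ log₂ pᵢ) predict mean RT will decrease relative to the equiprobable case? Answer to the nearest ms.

The RT saving is b·ΔH. Equiprobable H₀ = log₂(8) = 3.0000 bits; with the given probabilities H = 2.8693 bits.
b·(H₀ − H) = 40 × (3.0000 − 2.8693) = 5.23 ms.

5 ms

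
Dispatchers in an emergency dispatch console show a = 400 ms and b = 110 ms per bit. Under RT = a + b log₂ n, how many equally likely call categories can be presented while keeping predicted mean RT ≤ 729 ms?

7

110·log₂ n ≤ 729 − 400 = 329, giving log₂ n ≤ 2.9909 and n ≤ 7.950. The largest whole number is 7.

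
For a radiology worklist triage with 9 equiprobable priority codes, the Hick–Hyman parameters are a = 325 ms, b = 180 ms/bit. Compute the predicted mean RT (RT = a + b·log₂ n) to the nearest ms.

log₂(9) = 3.1699 bits, so RT = 325 + 180 × 3.1699 ≈ 895.587 ms.

896 ms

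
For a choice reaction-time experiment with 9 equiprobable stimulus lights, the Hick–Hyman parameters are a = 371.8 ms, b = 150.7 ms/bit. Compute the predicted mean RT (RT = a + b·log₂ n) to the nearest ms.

850 ms

log₂(9) = 3.1699 bits, so RT = 371.8 + 150.7 × 3.1699 ≈ 849.508 ms.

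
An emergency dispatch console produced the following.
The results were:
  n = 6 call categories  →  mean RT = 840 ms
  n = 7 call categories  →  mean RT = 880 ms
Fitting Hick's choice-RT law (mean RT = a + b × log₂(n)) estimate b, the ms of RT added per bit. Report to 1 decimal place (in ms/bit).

179.9 ms/bit

b = (RT₂ − RT₁)/(log₂ n₂ − log₂ n₁) = (880 − 840)/(2.8074 − 2.5850) = 179.862 ms/bit.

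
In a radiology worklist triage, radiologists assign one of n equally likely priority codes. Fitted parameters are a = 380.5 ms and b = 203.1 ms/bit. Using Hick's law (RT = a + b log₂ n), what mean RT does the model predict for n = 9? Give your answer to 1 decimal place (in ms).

1024.3 ms

log₂(9) = 3.1699 bits, so RT = 380.5 + 203.1 × 3.1699 ≈ 1024.312 ms.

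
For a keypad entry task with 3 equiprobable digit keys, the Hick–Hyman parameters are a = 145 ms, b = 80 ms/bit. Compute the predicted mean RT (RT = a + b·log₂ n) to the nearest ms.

log₂(3) = 1.5850 bits, so RT = 145 + 80 × 1.5850 ≈ 271.797 ms.

272 ms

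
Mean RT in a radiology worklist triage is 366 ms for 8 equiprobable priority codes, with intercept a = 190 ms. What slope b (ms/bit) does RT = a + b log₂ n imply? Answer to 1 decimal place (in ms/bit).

log₂(8) = 3 bits.
b = (RT − a)/log₂ n = (366 − 190) / 3 = 58.667 ms/bit.

58.7 ms/bit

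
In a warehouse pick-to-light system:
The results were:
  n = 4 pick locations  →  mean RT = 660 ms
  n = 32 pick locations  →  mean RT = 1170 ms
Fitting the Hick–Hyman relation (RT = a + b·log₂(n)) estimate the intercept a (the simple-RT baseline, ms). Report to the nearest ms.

Slope: b = (1170 − 660) / (log₂ 32 − log₂ 4) = 510/3.0000 = 170 ms/bit.
a = RT₁ − b·log₂ n₁ = 660 − 170 × 2 = 320.000 ms.

320 ms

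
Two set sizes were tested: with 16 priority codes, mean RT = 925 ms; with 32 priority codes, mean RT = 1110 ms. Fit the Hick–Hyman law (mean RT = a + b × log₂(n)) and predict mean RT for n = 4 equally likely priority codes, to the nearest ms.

555 ms

With log₂ n on the abscissa the relation is linear; from the two conditions:
  b = (1110 − 925) / (log₂ 32 − log₂ 16) = 185 / (5 − 4) = 185 ms/bit
  a = 925 − 185 × 4 = 185 ms
Then RT(4) = 185 + 185 × log₂ 4 = 185 + 185 × 2 ≈ 555.000 ms.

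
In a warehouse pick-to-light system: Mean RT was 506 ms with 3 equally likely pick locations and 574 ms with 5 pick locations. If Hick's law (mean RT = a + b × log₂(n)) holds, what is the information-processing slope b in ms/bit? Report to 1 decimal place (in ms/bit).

b = (RT₂ − RT₁)/(log₂ n₂ − log₂ n₁) = (574 − 506)/(2.3219 − 1.5850) = 92.270 ms/bit.

92.3 ms/bit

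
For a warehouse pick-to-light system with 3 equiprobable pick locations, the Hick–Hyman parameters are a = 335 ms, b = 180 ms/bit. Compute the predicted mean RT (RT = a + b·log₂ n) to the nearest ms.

620 ms

log₂(3) = 1.5850 bits, so RT = 335 + 180 × 1.5850 ≈ 620.293 ms.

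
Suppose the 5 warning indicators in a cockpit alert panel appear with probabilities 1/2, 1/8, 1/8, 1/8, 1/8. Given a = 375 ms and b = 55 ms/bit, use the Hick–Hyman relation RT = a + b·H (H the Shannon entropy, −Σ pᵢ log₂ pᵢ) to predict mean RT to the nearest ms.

485 ms

H = −Σ pᵢ log₂ pᵢ = 0.5·1 + 0.125·3 + 0.125·3 + 0.125·3 + 0.125·3 = 2.000 bits.
RT = 375 + 55 × 2.000 = 485.00 ms.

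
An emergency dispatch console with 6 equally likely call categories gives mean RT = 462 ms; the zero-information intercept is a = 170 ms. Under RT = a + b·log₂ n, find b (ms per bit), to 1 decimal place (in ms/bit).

6 alternatives carry log₂ 6 = 2.5850 bits; the choice cost is 462 − 170 = 292 ms, so b = 292/2.5850 = 112.961 ms/bit.

113.0 ms/bit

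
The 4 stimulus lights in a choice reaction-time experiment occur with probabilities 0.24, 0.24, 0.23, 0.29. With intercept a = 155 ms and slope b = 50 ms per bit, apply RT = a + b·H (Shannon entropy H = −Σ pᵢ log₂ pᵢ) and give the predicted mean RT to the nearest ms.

255 ms

Entropy contributions −pᵢ log₂ pᵢ: 0.4941, 0.4941, 0.4877, 0.5179; sum H = 1.9938 bits.
RT = a + bH = 155 + 50·1.9938 = 254.69 ms.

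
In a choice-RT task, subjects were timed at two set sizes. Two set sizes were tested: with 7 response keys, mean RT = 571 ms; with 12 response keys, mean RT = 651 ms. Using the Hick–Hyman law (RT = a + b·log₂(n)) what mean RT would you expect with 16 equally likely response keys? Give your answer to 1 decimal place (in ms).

RT is linear in log₂ n, so two points fix the line:
  b = (651 − 571) / (log₂ 12 − log₂ 7) = 80 / (3.5850 − 2.8074) = 102.880 ms/bit
  a = 571 − 102.880 × 2.8074 = 282.180 ms
Then RT(16) = 282.180 + 102.880 × log₂ 16 = 282.180 + 102.880 × 4 ≈ 693.699 ms.

693.7 ms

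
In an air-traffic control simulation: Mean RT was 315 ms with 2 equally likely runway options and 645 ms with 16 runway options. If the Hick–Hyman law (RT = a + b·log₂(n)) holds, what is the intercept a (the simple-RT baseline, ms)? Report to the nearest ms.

The slope on a log₂ axis is (645 − 315) / (4 − 1) = 110 ms/bit.
Intercept: a = 315 − 110·log₂(2) = 205.000 ms.

205 ms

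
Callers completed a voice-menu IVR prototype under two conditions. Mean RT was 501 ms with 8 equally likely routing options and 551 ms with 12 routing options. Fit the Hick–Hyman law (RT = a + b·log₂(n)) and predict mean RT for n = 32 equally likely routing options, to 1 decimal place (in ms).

Solve the two-equation system in a and b:
  b = (551 − 501) / (log₂ 12 − log₂ 8) = 50 / (3.5850 − 3) = 85.476 ms/bit
  a = 501 − 85.476 × 3 = 244.573 ms
Then RT(32) = 244.573 + 85.476 × log₂ 32 = 244.573 + 85.476 × 5 ≈ 671.951 ms.

672.0 ms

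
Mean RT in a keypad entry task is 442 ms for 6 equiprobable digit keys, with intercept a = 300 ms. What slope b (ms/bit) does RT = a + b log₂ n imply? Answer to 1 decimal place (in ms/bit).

b = (442 − 300) / log₂(6) = 142 / 2.5850 = 54.933 ms/bit.

54.9 ms/bit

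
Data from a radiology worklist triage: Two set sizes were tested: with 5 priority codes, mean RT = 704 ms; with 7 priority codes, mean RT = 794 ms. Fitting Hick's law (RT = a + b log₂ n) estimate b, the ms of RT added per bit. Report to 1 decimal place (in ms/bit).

b = (RT₂ − RT₁)/(log₂ n₂ − log₂ n₁) = (794 − 704)/(2.8074 − 2.3219) = 185.404 ms/bit.

185.4 ms/bit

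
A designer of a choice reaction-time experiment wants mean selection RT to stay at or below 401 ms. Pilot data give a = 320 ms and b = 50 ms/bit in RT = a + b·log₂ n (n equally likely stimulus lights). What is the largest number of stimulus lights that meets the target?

3

50·log₂ n ≤ 401 − 320 = 81, giving log₂ n ≤ 1.6200 and n ≤ 3.074. The largest whole number is 3.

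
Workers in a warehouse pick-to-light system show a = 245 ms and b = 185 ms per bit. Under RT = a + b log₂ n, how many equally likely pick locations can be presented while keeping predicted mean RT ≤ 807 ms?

Set 245 + 185·log₂ n ≤ 807 → log₂ n ≤ (807 − 245)/185 = 3.0378.
So n ≤ 2^3.0378 = 8.213; the largest integer n is 8.

8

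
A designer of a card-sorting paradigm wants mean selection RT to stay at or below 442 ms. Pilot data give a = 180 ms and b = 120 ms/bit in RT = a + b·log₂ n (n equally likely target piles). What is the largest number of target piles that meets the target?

Set 180 + 120·log₂ n ≤ 442 → log₂ n ≤ (442 − 180)/120 = 2.1833.
So n ≤ 2^2.1833 = 4.542; the largest integer n is 4.

4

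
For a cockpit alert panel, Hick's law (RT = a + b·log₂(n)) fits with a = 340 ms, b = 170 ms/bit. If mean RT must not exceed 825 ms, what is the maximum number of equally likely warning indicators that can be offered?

Set 340 + 170·log₂ n ≤ 825 → log₂ n ≤ (825 − 340)/170 = 2.8529.
So n ≤ 2^2.8529 = 7.225; the largest integer n is 7.

7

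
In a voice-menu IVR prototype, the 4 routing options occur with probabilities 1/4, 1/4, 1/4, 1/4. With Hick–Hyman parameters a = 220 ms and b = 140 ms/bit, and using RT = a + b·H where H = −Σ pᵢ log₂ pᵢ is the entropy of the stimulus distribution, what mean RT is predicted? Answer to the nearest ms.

500 ms

H = −Σ pᵢ log₂ pᵢ = 0.25·2 + 0.25·2 + 0.25·2 + 0.25·2 = 2.000 bits.
RT = 220 + 140 × 2.000 = 500.00 ms.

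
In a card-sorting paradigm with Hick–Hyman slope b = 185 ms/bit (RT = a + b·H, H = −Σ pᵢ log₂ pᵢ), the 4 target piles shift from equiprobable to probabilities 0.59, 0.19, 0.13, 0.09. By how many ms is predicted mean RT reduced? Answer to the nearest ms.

Equiprobable entropy H₀ = log₂ 4 = 2.0000 bits.
Skewed entropy H = −Σ pᵢ log₂ pᵢ = 1.5996 bits.
ΔRT = b·(H₀ − H) = 185 × 0.4004 = 74.07 ms.

74 ms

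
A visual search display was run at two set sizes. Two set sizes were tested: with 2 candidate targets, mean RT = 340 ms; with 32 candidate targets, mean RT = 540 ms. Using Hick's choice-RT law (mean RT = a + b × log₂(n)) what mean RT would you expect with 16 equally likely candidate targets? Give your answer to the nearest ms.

RT is linear in log₂ n, so two points fix the line:
  b = (540 − 340) / (log₂ 32 − log₂ 2) = 200 / (5 − 1) = 50 ms/bit
  a = 340 − 50 × 1 = 290 ms
Then RT(16) = 290 + 50 × log₂ 16 = 290 + 50 × 4 ≈ 490.000 ms.

490 ms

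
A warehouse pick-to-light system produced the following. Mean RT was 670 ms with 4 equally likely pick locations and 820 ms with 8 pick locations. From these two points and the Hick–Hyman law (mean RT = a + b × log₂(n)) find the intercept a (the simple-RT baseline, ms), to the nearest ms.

b = (RT₂ − RT₁)/(log₂ n₂ − log₂ n₁) = (820 − 670)/(3 − 2) = 150 ms/bit.
a = RT₁ − b·log₂ n₁ = 670 − 150 × 2 = 370.000 ms.

370 ms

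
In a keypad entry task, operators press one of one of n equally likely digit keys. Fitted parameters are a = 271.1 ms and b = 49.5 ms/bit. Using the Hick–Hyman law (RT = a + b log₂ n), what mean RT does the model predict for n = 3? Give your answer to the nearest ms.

350 ms

log₂(3) = 1.5850 bits, so RT = 271.1 + 49.5 × 1.5850 ≈ 349.556 ms.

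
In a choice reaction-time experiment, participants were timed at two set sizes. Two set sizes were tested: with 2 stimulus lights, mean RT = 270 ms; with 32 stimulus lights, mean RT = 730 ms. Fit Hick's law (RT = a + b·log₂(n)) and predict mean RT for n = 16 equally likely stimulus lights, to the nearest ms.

Solve the two-equation system in a and b:
  b = (730 − 270) / (log₂ 32 − log₂ 2) = 460 / (5 − 1) = 115 ms/bit
  a = 270 − 115 × 1 = 155 ms
Then RT(16) = 155 + 115 × log₂ 16 = 155 + 115 × 4 ≈ 615.000 ms.

615 ms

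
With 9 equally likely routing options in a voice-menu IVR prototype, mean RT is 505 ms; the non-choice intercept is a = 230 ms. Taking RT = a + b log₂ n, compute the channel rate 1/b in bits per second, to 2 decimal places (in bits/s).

Choice component = 505 − 230 = 275 ms over log₂(9) = 3.1699 bits.
b = 275 / 3.1699 = 86.753 ms/bit, so 1/b = 11.527 bits/s.

11.53 bits/s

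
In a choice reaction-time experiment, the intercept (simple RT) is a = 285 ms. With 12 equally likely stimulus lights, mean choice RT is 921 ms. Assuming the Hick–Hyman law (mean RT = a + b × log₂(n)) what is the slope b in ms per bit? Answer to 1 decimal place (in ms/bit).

12 alternatives carry log₂ 12 = 3.5850 bits; the choice cost is 921 − 285 = 636 ms, so b = 636/3.5850 = 177.408 ms/bit.

177.4 ms/bit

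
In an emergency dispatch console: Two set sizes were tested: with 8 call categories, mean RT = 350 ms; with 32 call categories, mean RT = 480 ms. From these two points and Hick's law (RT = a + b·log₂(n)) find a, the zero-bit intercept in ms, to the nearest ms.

Slope: b = (480 − 350) / (log₂ 32 − log₂ 8) = 130/2.0000 = 65 ms/bit.
a = RT₁ − b·log₂ n₁ = 350 − 65 × 3 = 155.000 ms.

155 ms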